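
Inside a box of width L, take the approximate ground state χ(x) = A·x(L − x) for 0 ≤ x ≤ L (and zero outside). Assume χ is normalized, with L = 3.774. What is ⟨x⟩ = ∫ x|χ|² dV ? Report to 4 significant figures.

By definition ⟨x⟩ = ∫ x |χ(x)|² dx.
Expanding the polynomial and integrating term by term, evaluating both integrals, ⟨x⟩ = L/2.
With L = 3.774, ⟨x⟩ = 1.8870.

⟨x⟩ ≈ 1.887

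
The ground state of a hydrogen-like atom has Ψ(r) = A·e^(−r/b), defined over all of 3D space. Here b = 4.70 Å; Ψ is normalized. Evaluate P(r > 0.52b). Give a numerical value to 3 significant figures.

P ≈ 0.912

P = ∫ |Ψ|² 4πr² dr over r > 0.52b.
Normalization gives A² = 1/(π·b^3).
Substituting u = r/b, A², 4π and the length scale all cancel in the ratio: P = ∫_{0.52}^{∞} u^2·e^(-2·u) du / ∫_{0}^{∞} u^2·e^(-2·u) du.
With ∫ u^2·e^(-2·u) du = -(2·u^2 + 2·u + 1)·e^(-2·u)/4 + C, the region integral is 1613·e^(-26/25)/2500 and the full one is 1/4.
This evaluates to P = 0.9122.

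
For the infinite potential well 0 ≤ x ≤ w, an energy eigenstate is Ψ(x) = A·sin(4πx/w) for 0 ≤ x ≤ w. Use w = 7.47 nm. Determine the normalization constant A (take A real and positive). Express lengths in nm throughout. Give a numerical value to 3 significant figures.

A ≈ 0.517 nm^(-1/2)

Normalization requires ∫|Ψ|² dx = 1, integrated from 0 to w.
Carrying out the integral gives A² · w/2.
So A² = (w/2)^(−1).
Substituting w = 7.47 gives A² = 0.2677, so A = 0.5174.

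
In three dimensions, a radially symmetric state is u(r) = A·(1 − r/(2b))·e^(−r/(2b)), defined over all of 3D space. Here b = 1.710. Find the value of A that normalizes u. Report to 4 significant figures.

A ≈ 0.08920

The normalization condition is ∫|u|² 4πr² dr = 1 from 0 to ∞.
Recall ∫₀^∞ r^m e^(−r/β) dr = m!·β^(m+1), with u = A·(1 − r/(2b))·e^(−r/(2b)), the integral evaluates to A²·[8·π·b^3].
Plugging in b = 1.710 yields A = 0.089204.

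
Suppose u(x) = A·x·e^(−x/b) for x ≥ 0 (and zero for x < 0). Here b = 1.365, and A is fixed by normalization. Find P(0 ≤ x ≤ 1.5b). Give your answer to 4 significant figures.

P ≈ 0.5768

|u|² is the probability density, so P = ∫_{0}^{1.5b} |u|² dx.
The normalization integral ∫|u|²dx over the whole domain equals b^3/4·A², and A² cancels in the ratio.
Let t = x/b; then A² and the length scale cancel, so P = ∫_{0}^{1.5} t^2·e^(-2·t) dt ÷ ∫_{0}^{∞} t^2·e^(-2·t) dt.
With ∫ t^2·e^(-2·t) dt = -(2·t^2 + 2·t + 1)·e^(-2·t)/4 + C, the region integral is 1/4 - 17·e^(-3)/8 and the full one is 1/4.
Taking the ratio, P = 0.57681.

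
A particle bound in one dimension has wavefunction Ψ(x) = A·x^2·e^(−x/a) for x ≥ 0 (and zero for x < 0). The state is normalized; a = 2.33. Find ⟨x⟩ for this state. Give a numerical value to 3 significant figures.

⟨x⟩ ≈ 5.83

The expectation value is the |Ψ|²-weighted average of x: ∫ x|Ψ|² dx.
Recall ∫₀^∞ x^m e^(−x/β) dx = m!·β^(m+1), since the A² factors cancel between numerator and denominator, ⟨x⟩ = 5·a/2.
Putting a = 2.33 gives 5.825.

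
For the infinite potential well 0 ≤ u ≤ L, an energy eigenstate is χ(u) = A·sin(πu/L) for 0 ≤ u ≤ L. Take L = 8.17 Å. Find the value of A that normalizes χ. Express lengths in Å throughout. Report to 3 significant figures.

We need A² ∫|f|² du = 1, taking the integral from 0 to L.
The integral (without the A² prefactor) comes out to L/2.
Plugging in L = 8.17 yields A = 0.4948.

A ≈ 0.495 Å^(-1/2)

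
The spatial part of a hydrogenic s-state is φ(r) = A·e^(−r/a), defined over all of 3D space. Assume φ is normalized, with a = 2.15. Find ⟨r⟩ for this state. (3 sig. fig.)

⟨r⟩ ≈ 3.23

⟨r⟩ = ∫ r |φ|² 4πr² dr over the full domain.
With ∫₀^∞ r^3 e^(−αr) dr = 3!/α^4, since the A² factors cancel between numerator and denominator, ⟨r⟩ = 3·a/2.
Putting a = 2.15 gives 3.225.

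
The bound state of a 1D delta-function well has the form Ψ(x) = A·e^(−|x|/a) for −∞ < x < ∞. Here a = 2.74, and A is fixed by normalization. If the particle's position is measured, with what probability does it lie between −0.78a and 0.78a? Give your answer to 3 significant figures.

P ≈ 0.790

The probability is P = ∫ |Ψ|² dx over [−0.78a, 0.78a].
With A² fixed by ∫|Ψ|² = 1, i.e. A² = (a)^(−1), substitute and integrate.
By symmetry take twice the x ≥ 0 contribution in numerator and denominator; the 2's cancel. Substituting u = x/a, A² and the length scale cancel in the ratio: P = ∫_{0}^{0.78} e^(-2·u) du / ∫_{0}^{∞} e^(-2·u) du.
An antiderivative of e^(-2·u) is -e^(-2·u)/2; evaluating from 0 to 0.78 gives 1/2 - e^(-39/25)/2, while the full integral is 1/2.
This works out to P = 0.7899.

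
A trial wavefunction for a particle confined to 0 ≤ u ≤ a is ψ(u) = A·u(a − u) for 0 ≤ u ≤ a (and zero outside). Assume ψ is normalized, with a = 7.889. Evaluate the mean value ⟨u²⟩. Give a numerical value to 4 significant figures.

⟨u^2⟩ ≈ 17.78

The expectation value is the |ψ|²-weighted average of u^2: ∫ u^2|ψ|² du.
Expanding the polynomial and integrating term by term, the ratio of the moment integral to the normalization integral gives ⟨u²⟩ = 2·a^2/7.
Putting a = 7.889 gives 17.782.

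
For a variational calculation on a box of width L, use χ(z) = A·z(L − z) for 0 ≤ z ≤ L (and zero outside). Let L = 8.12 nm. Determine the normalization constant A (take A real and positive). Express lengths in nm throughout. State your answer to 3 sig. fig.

The normalization condition is ∫|χ|² dz = 1 from 0 to L.
Expanding the polynomial and integrating term by term, with χ = A·z(L − z), the integral evaluates to A²·[L^5/30].
So A² = (L^5/30)^(−1).
Plugging in L = 8.12 yields A = 0.02915.

A ≈ 0.0292 nm^(-5/2)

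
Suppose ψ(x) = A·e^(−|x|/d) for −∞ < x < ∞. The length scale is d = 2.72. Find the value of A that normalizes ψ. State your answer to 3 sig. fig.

Normalization requires ∫|ψ|² dx = 1, integrated from −∞ to ∞.
∫|ψ|² dx = A²·(d).
Plugging in d = 2.72 yields A = 0.6063.

A ≈ 0.606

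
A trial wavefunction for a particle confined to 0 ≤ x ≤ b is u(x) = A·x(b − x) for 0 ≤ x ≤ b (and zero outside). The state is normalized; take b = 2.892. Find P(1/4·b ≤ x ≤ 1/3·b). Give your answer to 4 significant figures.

The probability is P = ∫ |u|² dx over [1/4·b, 1/3·b].
The normalization integral ∫|u|²dx over the whole domain equals b^5/30·A², and A² cancels in the ratio.
In terms of t = x/b (A² and the length scale cancel between numerator and denominator), P = [∫_{1/4}^{1/3} t^2·(1 - t)^2 dt] / [∫_{0}^{1} t^2·(1 - t)^2 dt].
Using ∫ t^2·(1 - t)^2 dt = t^3·(6·t^2 - 15·t + 10)/30, the numerator is ≈ 0.00354536 and the denominator is 1/30.
This works out to P = 0.10636.

P ≈ 0.1064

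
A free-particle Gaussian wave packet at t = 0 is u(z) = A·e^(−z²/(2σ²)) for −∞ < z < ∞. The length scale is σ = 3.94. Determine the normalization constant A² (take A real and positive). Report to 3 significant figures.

The normalization condition is ∫|u|² dz = 1 from −∞ to ∞.
Carrying out the integral gives A² · √(π)·σ.
Setting this equal to 1 gives A² = 1/(√(π)·σ).
With σ = 3.94: A² = 0.1432 and A = 0.3784.

A^2 ≈ 0.143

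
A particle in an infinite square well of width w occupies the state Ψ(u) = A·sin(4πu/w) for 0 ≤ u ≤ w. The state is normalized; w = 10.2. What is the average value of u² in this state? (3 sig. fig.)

⟨u^2⟩ ≈ 34.4

The expectation value is the |Ψ|²-weighted average of u^2: ∫ u^2|Ψ|² du.
Using sin²θ = (1 − cos 2θ)/2, the ratio of the moment integral to the normalization integral gives ⟨u²⟩ = -w^2/(32·π^2) + w^2/3.
With w = 10.2, ⟨u^2⟩ = 34.35.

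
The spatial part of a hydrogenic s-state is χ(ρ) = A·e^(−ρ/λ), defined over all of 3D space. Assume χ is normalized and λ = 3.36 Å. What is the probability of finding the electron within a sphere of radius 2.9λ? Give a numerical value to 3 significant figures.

With dV = 4πρ²dρ, the probability is ∫|χ|² dV over ρ ≤ 2.9λ.
Normalization gives A² = 1/(π·λ^3).
Let u = ρ/λ; then A², 4π and the length scale all cancel, so P = ∫_{0}^{2.9} u^2·e^(-2·u) du ÷ ∫_{0}^{∞} u^2·e^(-2·u) du.
An antiderivative of u^2·e^(-2·u) is -(2·u^2 + 2·u + 1)·e^(-2·u)/4; evaluating from 0 to 2.9 gives 1/4 - 1181·e^(-29/5)/200, while the full integral is 1/4.
Taking the ratio yields P = 0.9285.

P ≈ 0.928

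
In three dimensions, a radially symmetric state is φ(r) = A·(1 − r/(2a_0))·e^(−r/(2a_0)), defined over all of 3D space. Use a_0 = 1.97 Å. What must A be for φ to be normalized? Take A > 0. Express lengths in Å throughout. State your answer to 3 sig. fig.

Normalization requires ∫|φ|² 4πr² dr = 1, integrated from 0 to ∞.
Carrying out the integral gives A² · 8·π·a_0^3.
So A² = (8·π·a_0^3)^(−1).
With a_0 = 1.97: A² = 0.005204 and A = 0.07214.

A ≈ 0.0721 Å^(-3/2)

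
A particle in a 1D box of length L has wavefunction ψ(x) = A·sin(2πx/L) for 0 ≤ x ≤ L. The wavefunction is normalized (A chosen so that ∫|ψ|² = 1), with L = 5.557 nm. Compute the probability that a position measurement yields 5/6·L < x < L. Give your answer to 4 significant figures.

P ≈ 0.09775

The probability is P = ∫ |ψ|² dx over [5/6·L, L].
Since A² = 1/(L/2), this is the region integral divided by the full normalization integral.
Substituting u = x/L, A² and the length scale cancel in the ratio: P = ∫_{5/6}^{1} sin(2·π·u)^2 du / ∫_{0}^{1} sin(2·π·u)^2 du.
With ∫ sin(2·π·u)^2 du = u/2 - sin(4·π·u)/(8·π) + C, the region integral is -√(3)/(16·π) + 1/12 and the full one is 1/2.
The result is P = (-√(3)/8 + π/6)/π.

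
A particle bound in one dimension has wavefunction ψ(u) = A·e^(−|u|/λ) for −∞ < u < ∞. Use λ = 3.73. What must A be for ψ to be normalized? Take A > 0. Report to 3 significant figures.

We need A² ∫|f|² du = 1, taking the integral from −∞ to ∞.
With ∫₀^∞ u^0 e^(−αu) du = 0!/α^1, carrying out the integral gives A² · λ.
So A² = (λ)^(−1).
Plugging in λ = 3.73 yields A = 0.5178.

A ≈ 0.518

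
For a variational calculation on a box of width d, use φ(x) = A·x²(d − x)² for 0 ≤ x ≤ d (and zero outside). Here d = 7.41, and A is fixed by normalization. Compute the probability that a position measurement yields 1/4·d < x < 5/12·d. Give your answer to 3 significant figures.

P = ∫_{1/4·d}^{5/12·d} |φ(x)|² dx.
With A² fixed by ∫|φ|² = 1, i.e. A² = (d^9/630)^(−1), substitute and integrate.
Substituting u = x/d, A² and the length scale cancel in the ratio: P = ∫_{1/4}^{5/12} u^4·(1 - u)^4 du / ∫_{0}^{1} u^4·(1 - u)^4 du.
An antiderivative of u^4·(1 - u)^4 is u^5·(70·u^4 - 315·u^3 + 540·u^2 - 420·u + 126)/630; evaluating from 1/4 to 5/12 gives ≈ 0.00040223, while the full integral is 1/630.
The result is P = 0.2534.

P ≈ 0.253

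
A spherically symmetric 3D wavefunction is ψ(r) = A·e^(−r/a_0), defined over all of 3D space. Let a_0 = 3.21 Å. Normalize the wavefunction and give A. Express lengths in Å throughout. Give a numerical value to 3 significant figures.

A ≈ 0.0981 Å^(-3/2)

Normalization requires ∫|ψ|² 4πr² dr = 1, integrated from 0 to ∞.
With ψ = A·e^(−r/a_0), the integral evaluates to A²·[π·a_0^3].
Hence A² = 1/[π·a_0^3].
Substituting a_0 = 3.21 gives A² = 0.009624, so A = 0.09810.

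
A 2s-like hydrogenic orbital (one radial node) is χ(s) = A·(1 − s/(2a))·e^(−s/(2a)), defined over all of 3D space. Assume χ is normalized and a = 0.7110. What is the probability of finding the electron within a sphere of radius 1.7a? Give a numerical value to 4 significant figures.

P ≈ 0.05205

P = ∫ |χ|² 4πs² ds over s ≤ 1.7a.
The full normalization integral is A²·[8·π·a^3] = 1, fixing A².
Let u = s/a; then A², 4π and the length scale all cancel, so P = ∫_{0}^{1.7} u^2·(1 - u/2)^2·e^(-u) du ÷ ∫_{0}^{∞} u^2·(1 - u/2)^2·e^(-u) du.
Using ∫ u^2·(1 - u/2)^2·e^(-u) du = -(u^4/4 + u^2 + 2·u + 2)·e^(-u), the numerator is ≈ 0.104106 and the denominator is 2.
This evaluates to P = 0.052053.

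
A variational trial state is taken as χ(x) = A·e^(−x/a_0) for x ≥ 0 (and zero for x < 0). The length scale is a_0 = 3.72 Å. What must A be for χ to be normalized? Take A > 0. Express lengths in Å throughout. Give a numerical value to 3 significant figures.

A ≈ 0.733 Å^(-1/2)

The normalization condition is ∫|χ|² dx = 1 from 0 to ∞.
Recall ∫₀^∞ x^m e^(−x/β) dx = m!·β^(m+1), with χ = A·e^(−x/a_0), the integral evaluates to A²·[a_0/2].
Plugging in a_0 = 3.72 yields A = 0.7332.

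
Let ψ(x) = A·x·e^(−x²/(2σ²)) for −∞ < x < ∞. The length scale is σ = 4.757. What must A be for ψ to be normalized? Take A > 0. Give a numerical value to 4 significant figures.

A ≈ 0.1024

The normalization condition is ∫|ψ|² dx = 1 from −∞ to ∞.
Differentiating ∫e^(−αx²) dx = √(π/α) under α to get the higher moments, the integral (without the A² prefactor) comes out to √(π)·σ^3/2.
Plugging in σ = 4.757 yields A = 0.10238.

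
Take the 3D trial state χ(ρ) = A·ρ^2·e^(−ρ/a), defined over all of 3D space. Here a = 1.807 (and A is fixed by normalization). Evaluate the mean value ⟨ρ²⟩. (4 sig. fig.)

By definition ⟨ρ²⟩ = ∫ ρ^2 |χ(ρ)|² 4πρ² dρ.
Since the A² factors cancel between numerator and denominator, ⟨ρ²⟩ = 14·a^2.
With a = 1.807, ⟨ρ^2⟩ = 45.713.

⟨ρ^2⟩ ≈ 45.71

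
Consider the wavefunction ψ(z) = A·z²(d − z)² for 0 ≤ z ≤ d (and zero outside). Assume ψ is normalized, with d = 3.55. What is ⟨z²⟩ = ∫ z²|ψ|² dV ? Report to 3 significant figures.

The expectation value is the |ψ|²-weighted average of z^2: ∫ z^2|ψ|² dz.
Since the A² factors cancel between numerator and denominator, ⟨z²⟩ = 3·d^2/11.
With d = 3.55, ⟨z^2⟩ = 3.437.

⟨z^2⟩ ≈ 3.44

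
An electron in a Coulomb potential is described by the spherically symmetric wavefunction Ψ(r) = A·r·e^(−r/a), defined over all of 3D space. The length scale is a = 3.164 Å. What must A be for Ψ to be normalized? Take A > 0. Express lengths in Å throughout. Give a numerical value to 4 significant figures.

Require ∫ |Ψ|² 4πr² dr = 1 over the whole domain.
In 3D with spherical symmetry the volume element is 4πr² dr.
Using ∫₀^∞ rⁿ e^(−αr) dr = n!/αⁿ⁺¹, with Ψ = A·r·e^(−r/a), the integral evaluates to A²·[3·π·a^5].
Setting this equal to 1 gives A² = 1/(3·π·a^5).
With a = 3.164: A² = 0.00033462 and A = 0.018293.

A ≈ 0.01829 Å^(-5/2)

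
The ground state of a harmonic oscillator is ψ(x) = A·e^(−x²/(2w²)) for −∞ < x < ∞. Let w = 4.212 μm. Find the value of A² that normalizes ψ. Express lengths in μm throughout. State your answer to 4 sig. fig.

Require ∫ |ψ|² dx = 1 over the whole domain.
Differentiating ∫e^(−αx²) dx = √(π/α) under α to get the higher moments, with ψ = A·e^(−x²/(2w²)), the integral evaluates to A²·[√(π)·w].
Setting this equal to 1 gives A² = 1/(√(π)·w).
With w = 4.212: A² = 0.13395 and A = 0.36599.

A^2 ≈ 0.1339 μm^(-1)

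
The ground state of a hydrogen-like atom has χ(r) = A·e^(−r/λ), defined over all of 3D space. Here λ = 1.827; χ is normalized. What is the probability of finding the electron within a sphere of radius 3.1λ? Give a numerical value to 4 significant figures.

P ≈ 0.9464

Integrate the radial probability density 4πr²|χ|² over r ≤ 3.1λ.
The full normalization integral is A²·[π·λ^3] = 1, fixing A².
Substituting u = r/λ, A², 4π and the length scale all cancel in the ratio: P = ∫_{0}^{3.1} u^2·e^(-2·u) du / ∫_{0}^{∞} u^2·e^(-2·u) du.
Using ∫ u^2·e^(-2·u) du = -(2·u^2 + 2·u + 1)·e^(-2·u)/4, the numerator is 1/4 - 1321·e^(-31/5)/200 and the denominator is 1/4.
The region integral divided by the full integral gives P = 0.94638.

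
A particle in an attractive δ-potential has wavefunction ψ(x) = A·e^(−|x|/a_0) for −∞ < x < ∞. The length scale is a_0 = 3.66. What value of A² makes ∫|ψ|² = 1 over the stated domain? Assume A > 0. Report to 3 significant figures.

Require ∫ |ψ|² dx = 1 over the whole domain.
Carrying out the integral gives A² · a_0.
Setting this equal to 1 gives A² = 1/(a_0).
With a_0 = 3.66: A² = 0.2732 and A = 0.5227.

A^2 ≈ 0.273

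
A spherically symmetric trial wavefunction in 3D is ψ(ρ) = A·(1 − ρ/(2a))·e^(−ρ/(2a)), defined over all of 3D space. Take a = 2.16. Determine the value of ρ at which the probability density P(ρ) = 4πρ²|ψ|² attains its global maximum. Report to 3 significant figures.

ρ ≈ 11.3

The maximum of P(ρ) = 4πρ²|ψ|² occurs where its derivative vanishes.
This gives ρ = a·(√(5) + 3).
With a = 2.16, the most probable radial distance is 11.31.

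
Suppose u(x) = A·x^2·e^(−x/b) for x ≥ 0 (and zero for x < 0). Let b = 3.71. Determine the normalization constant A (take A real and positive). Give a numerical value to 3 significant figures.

A ≈ 0.0436

We need A² ∫|f|² dx = 1, taking the integral from 0 to ∞.
Recall ∫₀^∞ x^m e^(−x/β) dx = m!·β^(m+1), the integral (without the A² prefactor) comes out to 3·b^5/4.
Setting this equal to 1 gives A² = 1/(3·b^5/4).
Plugging in b = 3.71 yields A = 0.04355.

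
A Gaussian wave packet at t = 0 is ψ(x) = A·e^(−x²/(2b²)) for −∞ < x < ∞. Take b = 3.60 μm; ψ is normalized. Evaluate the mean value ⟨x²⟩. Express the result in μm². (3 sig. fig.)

⟨x²⟩ = ∫ x^2 |ψ|² dx over the full domain.
Evaluating both integrals, ⟨x²⟩ = b^2/2.
Putting b = 3.60 gives 6.480.

⟨x^2⟩ ≈ 6.48 μm^2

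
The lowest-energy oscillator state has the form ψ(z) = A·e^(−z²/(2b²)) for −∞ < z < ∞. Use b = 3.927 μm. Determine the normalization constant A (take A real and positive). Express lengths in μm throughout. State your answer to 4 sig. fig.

A ≈ 0.3790 μm^(-1/2)

We need A² ∫|f|² dz = 1, taking the integral from −∞ to ∞.
With ∫_{−∞}^{∞} z^(2m) e^(−αz²) dz = (2m−1)!!·√π / (2^m α^(m+1/2)), ∫|ψ|² dz = A²·(√(π)·b).
Setting this equal to 1 gives A² = 1/(√(π)·b).
With b = 3.927: A² = 0.14367 and A = 0.37904.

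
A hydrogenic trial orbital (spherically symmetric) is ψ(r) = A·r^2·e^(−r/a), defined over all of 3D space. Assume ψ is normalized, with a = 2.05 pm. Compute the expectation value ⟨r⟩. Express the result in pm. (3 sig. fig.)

The expectation value is the |ψ|²-weighted average of r: ∫ r|ψ|² 4πr² dr.
Recall ∫₀^∞ r^m e^(−r/β) dr = m!·β^(m+1), the ratio of the moment integral to the normalization integral gives ⟨r⟩ = 7·a/2.
With a = 2.05, ⟨r⟩ = 7.175.

⟨r⟩ ≈ 7.18 pm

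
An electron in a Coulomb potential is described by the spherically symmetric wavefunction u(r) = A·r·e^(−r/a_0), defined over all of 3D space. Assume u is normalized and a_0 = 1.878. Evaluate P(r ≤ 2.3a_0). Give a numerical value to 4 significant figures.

P ≈ 0.4868

P = ∫ |u|² 4πr² dr over r ≤ 2.3a_0.
A² is fixed by ∫₀^∞ 4πr²|u|² dr = 1, i.e. A² = (3·π·a_0^5)^(−1).
In terms of t = r/a_0 (A², 4π and the length scale all cancel between numerator and denominator), P = [∫_{0}^{2.3} t^4·e^(-2·t) dt] / [∫_{0}^{∞} t^4·e^(-2·t) dt].
Using ∫ t^4·e^(-2·t) dt = -(t^4/2 + t^3 + 3·t^2/2 + 3·t/2 + 3/4)·e^(-2·t), the numerator is ≈ 0.365074 and the denominator is 3/4.
This evaluates to P = 0.48677.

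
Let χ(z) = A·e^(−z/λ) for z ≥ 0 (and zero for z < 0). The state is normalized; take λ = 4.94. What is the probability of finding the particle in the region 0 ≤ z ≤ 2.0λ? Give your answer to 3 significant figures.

P = ∫_{0}^{2.0λ} |χ(z)|² dz.
Since A² = 1/(λ/2), this is the region integral divided by the full normalization integral.
In terms of u = z/λ (A² and the length scale cancel between numerator and denominator), P = [∫_{0}^{2.0} e^(-2·u) du] / [∫_{0}^{∞} e^(-2·u) du].
With ∫ e^(-2·u) du = -e^(-2·u)/2 + C, the region integral is 1/2 - e^(-4)/2 and the full one is 1/2.
Taking the ratio, P = 0.9817.

P ≈ 0.982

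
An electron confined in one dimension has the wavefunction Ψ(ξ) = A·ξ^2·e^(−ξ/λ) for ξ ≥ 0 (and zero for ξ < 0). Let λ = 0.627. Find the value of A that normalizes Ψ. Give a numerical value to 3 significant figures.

A ≈ 3.71

The normalization condition is ∫|Ψ|² dξ = 1 from 0 to ∞.
Using ∫₀^∞ ξⁿ e^(−αξ) dξ = n!/αⁿ⁺¹, ∫|Ψ|² dξ = A²·(3·λ^5/4).
Setting this equal to 1 gives A² = 1/(3·λ^5/4).
Plugging in λ = 0.627 yields A = 3.709.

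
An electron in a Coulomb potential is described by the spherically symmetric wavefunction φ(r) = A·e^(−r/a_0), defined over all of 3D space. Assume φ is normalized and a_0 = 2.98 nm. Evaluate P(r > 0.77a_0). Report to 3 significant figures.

P ≈ 0.799

P = ∫ |φ|² 4πr² dr over r > 0.77a_0.
The full normalization integral is A²·[π·a_0^3] = 1, fixing A².
Let u = r/a_0; then A², 4π and the length scale all cancel, so P = ∫_{0.77}^{∞} u^2·e^(-2·u) du ÷ ∫_{0}^{∞} u^2·e^(-2·u) du.
An antiderivative of u^2·e^(-2·u) is -(2·u^2 + 2·u + 1)·e^(-2·u)/4; evaluating from 0.77 to ∞ gives ≈ 0.19969, while the full integral is 1/4.
This evaluates to P = 0.7987.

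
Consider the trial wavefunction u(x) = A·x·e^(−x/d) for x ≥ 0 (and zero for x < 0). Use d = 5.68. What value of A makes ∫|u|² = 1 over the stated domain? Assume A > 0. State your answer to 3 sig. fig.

Require ∫ |u|² dx = 1 over the whole domain.
Recall ∫₀^∞ x^m e^(−x/β) dx = m!·β^(m+1), with u = A·x·e^(−x/d), the integral evaluates to A²·[d^3/4].
Setting this equal to 1 gives A² = 1/(d^3/4).
Plugging in d = 5.68 yields A = 0.1477.

A ≈ 0.148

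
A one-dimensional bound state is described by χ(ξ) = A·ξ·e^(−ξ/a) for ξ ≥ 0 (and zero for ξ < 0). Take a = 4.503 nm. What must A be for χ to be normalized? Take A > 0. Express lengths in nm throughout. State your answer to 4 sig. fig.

A ≈ 0.2093 nm^(-3/2)

We need A² ∫|f|² dξ = 1, taking the integral from 0 to ∞.
∫|χ|² dξ = A²·(a^3/4).
So A² = (a^3/4)^(−1).
Plugging in a = 4.503 yields A = 0.20930.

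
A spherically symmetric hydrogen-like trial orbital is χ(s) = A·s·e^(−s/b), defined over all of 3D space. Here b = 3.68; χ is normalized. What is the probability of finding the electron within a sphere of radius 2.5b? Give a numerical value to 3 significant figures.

P ≈ 0.560

P = ∫ |χ|² 4πs² ds over s ≤ 2.5b.
The full normalization integral is A²·[3·π·b^5] = 1, fixing A².
Substituting u = s/b, A², 4π and the length scale all cancel in the ratio: P = ∫_{0}^{2.5} u^4·e^(-2·u) du / ∫_{0}^{∞} u^4·e^(-2·u) du.
With ∫ u^4·e^(-2·u) du = -(u^4/2 + u^3 + 3·u^2/2 + 3·u/2 + 3/4)·e^(-2·u) + C, the region integral is 3/4 - 1569·e^(-5)/32 and the full one is 3/4.
The region integral divided by the full integral gives P = 0.5595.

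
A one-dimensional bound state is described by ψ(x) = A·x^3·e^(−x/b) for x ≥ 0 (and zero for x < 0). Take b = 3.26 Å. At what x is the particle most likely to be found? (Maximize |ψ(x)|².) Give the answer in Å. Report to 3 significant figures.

x ≈ 9.78 Å

The maximum of |ψ(x)|² occurs where its derivative vanishes.
This gives x = 3·b.
With b = 3.26, the most probable position is 9.780 Å.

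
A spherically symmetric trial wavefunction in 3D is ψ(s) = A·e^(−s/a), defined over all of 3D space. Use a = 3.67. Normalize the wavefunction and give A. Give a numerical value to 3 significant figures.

We need A² ∫|f|² 4πs² ds = 1, taking the integral from 0 to ∞.
Recall ∫₀^∞ s^m e^(−s/β) ds = m!·β^(m+1), the integral (without the A² prefactor) comes out to π·a^3.
So A² = (π·a^3)^(−1).
With a = 3.67: A² = 0.006439 and A = 0.08025.

A ≈ 0.0802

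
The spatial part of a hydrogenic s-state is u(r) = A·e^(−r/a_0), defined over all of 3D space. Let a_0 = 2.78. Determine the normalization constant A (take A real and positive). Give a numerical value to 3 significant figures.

A ≈ 0.122

We need A² ∫|f|² 4πr² dr = 1, taking the integral from 0 to ∞.
Carrying out the integral gives A² · π·a_0^3.
Setting this equal to 1 gives A² = 1/(π·a_0^3).
With a_0 = 2.78: A² = 0.01482 and A = 0.1217.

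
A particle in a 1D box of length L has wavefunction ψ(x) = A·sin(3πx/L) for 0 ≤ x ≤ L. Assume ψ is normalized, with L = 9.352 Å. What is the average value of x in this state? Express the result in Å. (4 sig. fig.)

⟨x⟩ = ∫ x |ψ|² dx over the full domain.
Since the A² factors cancel between numerator and denominator, ⟨x⟩ = L/2.
With L = 9.352, ⟨x⟩ = 4.6760.

⟨x⟩ ≈ 4.676 Å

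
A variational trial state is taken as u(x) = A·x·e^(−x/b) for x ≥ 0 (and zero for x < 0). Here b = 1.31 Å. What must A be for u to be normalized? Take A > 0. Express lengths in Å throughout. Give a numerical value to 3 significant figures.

The normalization condition is ∫|u|² dx = 1 from 0 to ∞.
Using ∫₀^∞ xⁿ e^(−αx) dx = n!/αⁿ⁺¹, with u = A·x·e^(−x/b), the integral evaluates to A²·[b^3/4].
Setting this equal to 1 gives A² = 1/(b^3/4).
Plugging in b = 1.31 yields A = 1.334.

A ≈ 1.33 Å^(-3/2)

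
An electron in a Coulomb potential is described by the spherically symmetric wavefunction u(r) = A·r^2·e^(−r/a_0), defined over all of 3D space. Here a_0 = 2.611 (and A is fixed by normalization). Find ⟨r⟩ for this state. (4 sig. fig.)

⟨r⟩ ≈ 9.139

The expectation value is the |u|²-weighted average of r: ∫ r|u|² 4πr² dr.
The ratio of the moment integral to the normalization integral gives ⟨r⟩ = 7·a_0/2.
With a_0 = 2.611, ⟨r⟩ = 9.1385.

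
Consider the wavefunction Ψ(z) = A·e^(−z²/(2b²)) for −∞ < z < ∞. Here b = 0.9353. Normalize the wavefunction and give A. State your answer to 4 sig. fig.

A ≈ 0.7767

Normalization requires ∫|Ψ|² dz = 1, integrated from −∞ to ∞.
With ∫_{−∞}^{∞} z^(2m) e^(−αz²) dz = (2m−1)!!·√π / (2^m α^(m+1/2)), ∫|Ψ|² dz = A²·(√(π)·b).
Hence A² = 1/[√(π)·b].
Substituting b = 0.9353 gives A² = 0.60322, so A = 0.77667.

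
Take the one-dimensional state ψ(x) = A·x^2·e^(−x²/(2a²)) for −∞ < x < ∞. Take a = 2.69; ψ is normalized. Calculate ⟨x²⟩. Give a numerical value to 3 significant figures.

The expectation value is the |ψ|²-weighted average of x^2: ∫ x^2|ψ|² dx.
The ratio of the moment integral to the normalization integral gives ⟨x²⟩ = 5·a^2/2.
Putting a = 2.69 gives 18.09.

⟨x^2⟩ ≈ 18.1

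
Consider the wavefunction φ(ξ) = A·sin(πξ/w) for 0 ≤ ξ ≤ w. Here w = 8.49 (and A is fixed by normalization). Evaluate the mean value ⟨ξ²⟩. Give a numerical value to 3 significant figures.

The expectation value is the |φ|²-weighted average of ξ^2: ∫ ξ^2|φ|² dξ.
With ∫₀^w sin²(nπξ/w) dξ = w/2, evaluating both integrals, ⟨ξ²⟩ = -w^2/(2·π^2) + w^2/3.
Putting w = 8.49 gives 20.38.

⟨ξ^2⟩ ≈ 20.4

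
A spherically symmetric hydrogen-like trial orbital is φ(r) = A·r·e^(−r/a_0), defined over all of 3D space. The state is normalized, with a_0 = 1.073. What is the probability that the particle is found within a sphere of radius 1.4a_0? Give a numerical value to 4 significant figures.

P ≈ 0.1523

P = ∫ |φ|² 4πr² dr over r ≤ 1.4a_0.
The full normalization integral is A²·[3·π·a_0^5] = 1, fixing A².
Substituting u = r/a_0, A², 4π and the length scale all cancel in the ratio: P = ∫_{0}^{1.4} u^4·e^(-2·u) du / ∫_{0}^{∞} u^4·e^(-2·u) du.
Using ∫ u^4·e^(-2·u) du = -(u^4/2 + u^3 + 3·u^2/2 + 3·u/2 + 3/4)·e^(-2·u), the numerator is ≈ 0.114243 and the denominator is 3/4.
The region integral divided by the full integral gives P = 0.15232.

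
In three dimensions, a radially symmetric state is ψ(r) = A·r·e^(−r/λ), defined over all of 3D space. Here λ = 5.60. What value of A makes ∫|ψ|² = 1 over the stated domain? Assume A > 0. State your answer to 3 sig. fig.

A ≈ 0.00439

Normalization requires ∫|ψ|² 4πr² dr = 1, integrated from 0 to ∞.
(Spherical symmetry: dV = 4πr² dr.)
∫|ψ|² 4πr² dr = A²·(3·π·λ^5).
Plugging in λ = 5.60 yields A = 0.004389.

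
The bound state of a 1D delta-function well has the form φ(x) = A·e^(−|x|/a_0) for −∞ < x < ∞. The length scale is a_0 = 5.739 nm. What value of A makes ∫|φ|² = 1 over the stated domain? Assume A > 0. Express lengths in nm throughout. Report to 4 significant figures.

A ≈ 0.4174 nm^(-1/2)

Normalization requires ∫|φ|² dx = 1, integrated from −∞ to ∞.
∫|φ|² dx = A²·(a_0).
Hence A² = 1/[a_0].
Plugging in a_0 = 5.739 yields A = 0.41743.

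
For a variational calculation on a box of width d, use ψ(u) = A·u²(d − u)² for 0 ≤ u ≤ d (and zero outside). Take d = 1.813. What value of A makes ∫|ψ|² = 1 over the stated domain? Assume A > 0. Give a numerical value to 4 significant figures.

Require ∫ |ψ|² du = 1 over the whole domain.
∫|ψ|² du = A²·(d^9/630).
So A² = (d^9/630)^(−1).
With d = 1.813: A² = 2.9769 and A = 1.7254.

A ≈ 1.725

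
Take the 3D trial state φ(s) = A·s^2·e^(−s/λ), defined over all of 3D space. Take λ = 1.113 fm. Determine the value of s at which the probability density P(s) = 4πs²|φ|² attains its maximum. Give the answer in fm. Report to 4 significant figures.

s ≈ 3.339 fm

The maximum of P(s) = 4πs²|φ|² occurs where its derivative vanishes.
This gives s = 3·λ.
With λ = 1.113, the most probable radial distance is 3.3390 fm.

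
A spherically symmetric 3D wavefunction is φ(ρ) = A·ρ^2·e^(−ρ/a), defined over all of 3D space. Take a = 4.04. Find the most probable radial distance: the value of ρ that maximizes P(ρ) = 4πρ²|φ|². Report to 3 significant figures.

ρ ≈ 12.1

Set d/dρ [P(ρ) = 4πρ²|φ|²] = 0 and solve for ρ > 0.
Solving yields ρ = 3·a.
With a = 4.04, the most probable radial distance is 12.12.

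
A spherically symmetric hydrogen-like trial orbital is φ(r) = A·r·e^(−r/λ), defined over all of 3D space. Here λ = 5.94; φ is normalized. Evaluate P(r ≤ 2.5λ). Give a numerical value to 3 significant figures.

P ≈ 0.560

P = ∫ |φ|² 4πr² dr over r ≤ 2.5λ.
A² is fixed by ∫₀^∞ 4πr²|φ|² dr = 1, i.e. A² = (3·π·λ^5)^(−1).
In terms of u = r/λ (A², 4π and the length scale all cancel between numerator and denominator), P = [∫_{0}^{2.5} u^4·e^(-2·u) du] / [∫_{0}^{∞} u^4·e^(-2·u) du].
Using ∫ u^4·e^(-2·u) du = -(u^4/2 + u^3 + 3·u^2/2 + 3·u/2 + 3/4)·e^(-2·u), the numerator is 3/4 - 1569·e^(-5)/32 and the denominator is 3/4.
The region integral divided by the full integral gives P = 0.5595.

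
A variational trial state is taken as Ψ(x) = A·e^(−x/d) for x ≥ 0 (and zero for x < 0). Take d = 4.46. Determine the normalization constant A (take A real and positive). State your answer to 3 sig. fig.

A ≈ 0.670

Require ∫ |Ψ|² dx = 1 over the whole domain.
With ∫₀^∞ x^0 e^(−αx) dx = 0!/α^1, ∫|Ψ|² dx = A²·(d/2).
With d = 4.46: A² = 0.4484 and A = 0.6696.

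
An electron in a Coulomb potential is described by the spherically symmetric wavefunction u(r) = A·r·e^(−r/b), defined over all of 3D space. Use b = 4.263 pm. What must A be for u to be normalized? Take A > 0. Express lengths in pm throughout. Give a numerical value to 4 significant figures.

We need A² ∫|f|² 4πr² dr = 1, taking the integral from 0 to ∞.
The angular integral contributes 4π, leaving ∫₀^∞ r²|u|² dr.
Recall ∫₀^∞ r^m e^(−r/β) dr = m!·β^(m+1), carrying out the integral gives A² · 3·π·b^5.
Plugging in b = 4.263 yields A = 0.0086811.

A ≈ 0.008681 pm^(-5/2)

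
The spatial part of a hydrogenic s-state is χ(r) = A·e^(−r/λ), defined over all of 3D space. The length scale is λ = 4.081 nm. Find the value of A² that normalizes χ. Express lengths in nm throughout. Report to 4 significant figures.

Normalization requires ∫|χ|² 4πr² dr = 1, integrated from 0 to ∞.
The angular integral contributes 4π, leaving ∫₀^∞ r²|χ|² dr.
With χ = A·e^(−r/λ), the integral evaluates to A²·[π·λ^3].
Setting this equal to 1 gives A² = 1/(π·λ^3).
Substituting λ = 4.081 gives A² = 0.0046833, so A = 0.068435.

A^2 ≈ 0.004683 nm^(-3)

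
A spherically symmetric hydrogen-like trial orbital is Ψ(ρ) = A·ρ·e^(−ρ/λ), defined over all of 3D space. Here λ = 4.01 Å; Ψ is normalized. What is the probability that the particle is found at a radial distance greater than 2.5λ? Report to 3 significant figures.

P ≈ 0.440

P = ∫ |Ψ|² 4πρ² dρ over ρ > 2.5λ.
A² is fixed by ∫₀^∞ 4πρ²|Ψ|² dρ = 1, i.e. A² = (3·π·λ^5)^(−1).
Let u = ρ/λ; then A², 4π and the length scale all cancel, so P = ∫_{2.5}^{∞} u^4·e^(-2·u) du ÷ ∫_{0}^{∞} u^4·e^(-2·u) du.
An antiderivative of u^4·e^(-2·u) is -(u^4/2 + u^3 + 3·u^2/2 + 3·u/2 + 3/4)·e^(-2·u); evaluating from 2.5 to ∞ gives 1569·e^(-5)/32, while the full integral is 3/4.
Taking the ratio yields P = 0.4405.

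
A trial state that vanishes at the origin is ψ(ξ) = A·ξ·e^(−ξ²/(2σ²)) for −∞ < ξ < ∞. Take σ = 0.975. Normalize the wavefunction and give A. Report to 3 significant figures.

A ≈ 1.10

The normalization condition is ∫|ψ|² dξ = 1 from −∞ to ∞.
Differentiating ∫e^(−αξ²) dξ = √(π/α) under α to get the higher moments, with ψ = A·ξ·e^(−ξ²/(2σ²)), the integral evaluates to A²·[√(π)·σ^3/2].
Setting this equal to 1 gives A² = 1/(√(π)·σ^3/2).
Substituting σ = 0.975 gives A² = 1.217, so A = 1.103.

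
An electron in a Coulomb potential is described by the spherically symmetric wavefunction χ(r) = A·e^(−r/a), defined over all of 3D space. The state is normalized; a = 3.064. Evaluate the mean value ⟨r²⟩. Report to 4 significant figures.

⟨r²⟩ = ∫ r^2 |χ|² 4πr² dr over the full domain.
With ∫₀^∞ r^4 e^(−αr) dr = 4!/α^5, evaluating both integrals, ⟨r²⟩ = 3·a^2.
Putting a = 3.064 gives 28.164.

⟨r^2⟩ ≈ 28.16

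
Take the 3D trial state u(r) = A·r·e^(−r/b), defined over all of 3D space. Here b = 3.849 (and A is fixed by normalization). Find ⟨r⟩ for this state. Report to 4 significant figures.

⟨r⟩ ≈ 9.623

⟨r⟩ = ∫ r |u|² 4πr² dr over the full domain.
Since the A² factors cancel between numerator and denominator, ⟨r⟩ = 5·b/2.
Putting b = 3.849 gives 9.6225.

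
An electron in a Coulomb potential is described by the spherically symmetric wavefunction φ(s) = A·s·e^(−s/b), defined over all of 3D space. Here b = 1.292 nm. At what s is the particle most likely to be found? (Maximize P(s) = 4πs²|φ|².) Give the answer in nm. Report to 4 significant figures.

s ≈ 2.584 nm

Set d/ds [P(s) = 4πs²|φ|²] = 0 and solve for s > 0.
This gives s = 2·b.
With b = 1.292, the most probable radial distance is 2.5840 nm.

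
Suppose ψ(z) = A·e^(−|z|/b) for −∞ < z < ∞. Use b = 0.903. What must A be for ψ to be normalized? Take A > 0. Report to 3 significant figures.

The normalization condition is ∫|ψ|² dz = 1 from −∞ to ∞.
Using ∫₀^∞ zⁿ e^(−αz) dz = n!/αⁿ⁺¹, with ψ = A·e^(−|z|/b), the integral evaluates to A²·[b].
Hence A² = 1/[b].
Plugging in b = 0.903 yields A = 1.052.

A ≈ 1.05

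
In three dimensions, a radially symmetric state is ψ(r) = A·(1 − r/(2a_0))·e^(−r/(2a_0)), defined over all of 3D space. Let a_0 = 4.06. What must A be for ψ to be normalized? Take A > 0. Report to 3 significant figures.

A ≈ 0.0244

The normalization condition is ∫|ψ|² 4πr² dr = 1 from 0 to ∞.
(Spherical symmetry: dV = 4πr² dr.)
Using ∫₀^∞ rⁿ e^(−αr) dr = n!/αⁿ⁺¹, with ψ = A·(1 − r/(2a_0))·e^(−r/(2a_0)), the integral evaluates to A²·[8·π·a_0^3].
With a_0 = 4.06: A² = 0.0005945 and A = 0.02438.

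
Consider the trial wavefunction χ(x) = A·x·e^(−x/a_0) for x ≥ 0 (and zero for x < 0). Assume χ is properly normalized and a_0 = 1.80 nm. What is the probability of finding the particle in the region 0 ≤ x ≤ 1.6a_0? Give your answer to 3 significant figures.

P ≈ 0.620

The probability is P = ∫ |χ|² dx over [0, 1.6a_0].
With A² fixed by ∫|χ|² = 1, i.e. A² = (a_0^3/4)^(−1), substitute and integrate.
Let u = x/a_0; then A² and the length scale cancel, so P = ∫_{0}^{1.6} u^2·e^(-2·u) du ÷ ∫_{0}^{∞} u^2·e^(-2·u) du.
With ∫ u^2·e^(-2·u) du = -(2·u^2 + 2·u + 1)·e^(-2·u)/4 + C, the region integral is 1/4 - 233·e^(-16/5)/100 and the full one is 1/4.
The result is P = 0.6201.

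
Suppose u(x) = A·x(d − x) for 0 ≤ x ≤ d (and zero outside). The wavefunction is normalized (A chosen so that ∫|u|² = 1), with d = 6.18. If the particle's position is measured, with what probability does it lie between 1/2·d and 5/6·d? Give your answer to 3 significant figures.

P ≈ 0.465

|u|² is the probability density, so P = ∫_{1/2·d}^{5/6·d} |u|² dx.
With A² fixed by ∫|u|² = 1, i.e. A² = (d^5/30)^(−1), substitute and integrate.
Let t = x/d; then A² and the length scale cancel, so P = ∫_{1/2}^{5/6} t^2·(1 - t)^2 dt ÷ ∫_{0}^{1} t^2·(1 - t)^2 dt.
Using ∫ t^2·(1 - t)^2 dt = t^3·(6·t^2 - 15·t + 10)/30, the numerator is ≈ 0.015484 and the denominator is 1/30.
This works out to P = 301/648.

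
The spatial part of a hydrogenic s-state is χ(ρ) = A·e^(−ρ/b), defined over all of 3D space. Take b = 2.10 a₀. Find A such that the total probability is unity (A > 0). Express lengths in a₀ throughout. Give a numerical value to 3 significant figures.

A ≈ 0.185 a₀^(-3/2)

We need A² ∫|f|² 4πρ² dρ = 1, taking the integral from 0 to ∞.
Using ∫₀^∞ ρⁿ e^(−αρ) dρ = n!/αⁿ⁺¹, the integral (without the A² prefactor) comes out to π·b^3.
Plugging in b = 2.10 yields A = 0.1854.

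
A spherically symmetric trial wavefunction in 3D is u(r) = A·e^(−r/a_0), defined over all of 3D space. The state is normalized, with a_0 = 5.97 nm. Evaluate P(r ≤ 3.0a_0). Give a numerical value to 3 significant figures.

P ≈ 0.938

Integrate the radial probability density 4πr²|u|² over r ≤ 3.0a_0.
A² is fixed by ∫₀^∞ 4πr²|u|² dr = 1, i.e. A² = (π·a_0^3)^(−1).
Let t = r/a_0; then A², 4π and the length scale all cancel, so P = ∫_{0}^{3.0} t^2·e^(-2·t) dt ÷ ∫_{0}^{∞} t^2·e^(-2·t) dt.
Using ∫ t^2·e^(-2·t) dt = -(2·t^2 + 2·t + 1)·e^(-2·t)/4, the numerator is 1/4 - 25·e^(-6)/4 and the denominator is 1/4.
Taking the ratio yields P = 0.9380.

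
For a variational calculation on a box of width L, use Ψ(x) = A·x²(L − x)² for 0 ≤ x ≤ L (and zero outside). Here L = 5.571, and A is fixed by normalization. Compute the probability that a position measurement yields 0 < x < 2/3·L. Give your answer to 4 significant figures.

P ≈ 0.8552

The probability is P = ∫ |Ψ|² dx over [0, 2/3·L].
With A² fixed by ∫|Ψ|² = 1, i.e. A² = (L^9/630)^(−1), substitute and integrate.
Substituting u = x/L, A² and the length scale cancel in the ratio: P = ∫_{0}^{2/3} u^4·(1 - u)^4 du / ∫_{0}^{1} u^4·(1 - u)^4 du.
Using ∫ u^4·(1 - u)^4 du = u^5·(70·u^4 - 315·u^3 + 540·u^2 - 420·u + 126)/630, the numerator is ≈ 0.00135739 and the denominator is 1/630.
Taking the ratio, P = 0.85515.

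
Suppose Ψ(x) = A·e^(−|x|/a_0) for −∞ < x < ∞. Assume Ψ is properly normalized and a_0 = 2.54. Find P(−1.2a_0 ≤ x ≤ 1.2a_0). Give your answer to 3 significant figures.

|Ψ|² is the probability density, so P = ∫_{−1.2a_0}^{1.2a_0} |Ψ|² dx.
The normalization integral ∫|Ψ|²dx over the whole domain equals a_0·A², and A² cancels in the ratio.
Both integrals are even about x = 0, so only the x ≥ 0 halves are needed (the factors of 2 cancel). Substituting u = x/a_0, A² and the length scale cancel in the ratio: P = ∫_{0}^{1.2} e^(-2·u) du / ∫_{0}^{∞} e^(-2·u) du.
Using ∫ e^(-2·u) du = -e^(-2·u)/2, the numerator is 1/2 - e^(-12/5)/2 and the denominator is 1/2.
The result is P = 0.9093.

P ≈ 0.909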